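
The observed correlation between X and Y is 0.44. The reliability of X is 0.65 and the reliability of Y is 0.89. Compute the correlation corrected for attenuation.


r_corrected = rxy / sqrt(rxx * ryy)
= 0.44 / sqrt(0.65 * 0.89)
= 0.44 / sqrt(0.5785)
= 0.44 / 0.760592
r_corrected = 0.5785

0.5785


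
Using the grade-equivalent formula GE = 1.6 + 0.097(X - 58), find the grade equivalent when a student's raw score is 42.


raw - median = 42 - 58 = -16
slope * diff = 0.097 * -16 = -1.552
GE = 1.6 + -1.552
GE = 0.048

0.048


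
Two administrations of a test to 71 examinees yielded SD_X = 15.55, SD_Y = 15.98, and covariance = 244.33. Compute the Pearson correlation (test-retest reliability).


r = cov(X,Y) / (SD_X * SD_Y)
r = 244.33 / (15.55 * 15.98)
r = 244.33 / 248.489
r = 0.9833

0.9833


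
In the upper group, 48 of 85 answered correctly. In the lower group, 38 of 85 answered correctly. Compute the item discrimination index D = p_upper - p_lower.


p_upper = 48/85 = 0.5647
p_lower = 38/85 = 0.4471
D = 0.5647 - 0.4471 = 0.1176

0.1176


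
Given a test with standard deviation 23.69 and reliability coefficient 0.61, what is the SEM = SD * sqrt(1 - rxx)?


SEM = SD * sqrt(1 - rxx)
SEM = 23.69 * sqrt(1 - 0.61)
SEM = 23.69 * sqrt(0.39) = 23.69 * 0.6245
SEM = 14.7944

14.7944


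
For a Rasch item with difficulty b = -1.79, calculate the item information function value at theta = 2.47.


P = 1/(1+exp(-(2.47--1.79))) = 0.9861
I = P*(1-P) = 0.9861 * 0.0139
I = 0.0137

0.0137


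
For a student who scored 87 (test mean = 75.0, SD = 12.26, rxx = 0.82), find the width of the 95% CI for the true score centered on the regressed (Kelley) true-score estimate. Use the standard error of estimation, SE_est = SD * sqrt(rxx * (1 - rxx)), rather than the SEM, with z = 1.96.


True score estimate = 0.82*87 + 0.18*75.0 = 84.84
SE_est = SD * sqrt(rxx * (1 - rxx)) = 12.26 * sqrt(0.82 * 0.18) = 12.26 * sqrt(0.1476) = 4.710138
CI = T_est +/- z * SE_est, so width = 2 * z * SE_est = 2 * 1.96 * 4.710138
Width = 18.4637

18.4637


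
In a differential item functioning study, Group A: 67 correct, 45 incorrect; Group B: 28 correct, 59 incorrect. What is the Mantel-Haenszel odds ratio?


Odds_A = 67/45 = 1.4889
Odds_B = 28/59 = 0.4746
OR = Odds_A / Odds_B = 1.4889 / 0.4746
Exactly, OR = (67 * 59) / (45 * 28) = 3953 / 1260
OR = 3.1373

3.1373


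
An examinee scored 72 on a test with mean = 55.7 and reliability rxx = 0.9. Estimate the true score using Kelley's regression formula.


T_est = rxx * X + (1 - rxx) * mean
T_est = 0.9 * 72 + 0.1 * 55.7
T_est = 64.8 + 5.57
T_est = 70.37

70.37


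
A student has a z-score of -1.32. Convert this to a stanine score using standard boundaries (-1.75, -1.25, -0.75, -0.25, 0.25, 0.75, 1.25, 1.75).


Stanine boundaries: [-1.75, -1.25, -0.75, -0.25, 0.25, 0.75, 1.25, 1.75]
z = -1.32
Check each boundary:
  z >= -1.75 -> could be stanine 2
  z < -1.25
  z < -0.75
  z < -0.25
  z < 0.25
  z < 0.75
  z < 1.25
  z < 1.75
Highest qualifying boundary gives stanine = 2

2


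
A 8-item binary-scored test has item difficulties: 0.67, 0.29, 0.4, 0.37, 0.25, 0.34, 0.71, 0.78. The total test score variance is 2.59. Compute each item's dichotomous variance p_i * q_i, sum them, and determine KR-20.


For each item, compute p_i * q_i:
  Item 1: 0.67 * 0.33 = 0.2211
  Item 2: 0.29 * 0.71 = 0.2059
  Item 3: 0.4 * 0.6 = 0.24
  Item 4: 0.37 * 0.63 = 0.2331
  Item 5: 0.25 * 0.75 = 0.1875
  Item 6: 0.34 * 0.66 = 0.2244
  Item 7: 0.71 * 0.29 = 0.2059
  Item 8: 0.78 * 0.22 = 0.1716
Sum(p_i * q_i) = 0.2211 + 0.2059 + 0.24 + 0.2331 + 0.1875 + 0.2244 + 0.2059 + 0.1716 = 1.6895
KR-20 = (k/(k-1)) * (1 - Sum(p_i*q_i) / Var_total)
= (8/7) * (1 - 1.6895/2.59)
= 1.1429 * 0.3477
KR-20 = 0.3974

0.3974


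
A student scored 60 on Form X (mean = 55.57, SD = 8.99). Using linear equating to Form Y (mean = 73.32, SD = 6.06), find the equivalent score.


slope = SD_Y / SD_X = 6.06 / 8.99 ~ 0.6741
intercept = mean_Y - slope * mean_X = 73.32 - (6.06 / 8.99) * 55.57 ~ 35.8612
Y = slope * X + intercept. To avoid rounding drift from the rounded slope/intercept, evaluate the equivalent form Y = mean_Y + SD_Y * (X - mean_X) / SD_X at full precision:
Y = 73.32 + 6.06 * (60 - 55.57) / 8.99
Y = 73.32 + 6.06 * 4.43 / 8.99
Y = 73.32 + 26.8458 / 8.99
Y = 73.32 + 2.9862
Y = 76.3062

76.3062


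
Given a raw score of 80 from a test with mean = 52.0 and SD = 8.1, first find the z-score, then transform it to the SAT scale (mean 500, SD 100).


z = (X - mean) / SD = (80 - 52.0) / 8.1
z = 28.0 / 8.1
z = 3.4568
SAT-scale = SAT = 500 + 100z
Carry z at full precision (z = 28.0 / 8.1) into the conversion:
SAT-scale = 500 + 100 * (28.0 / 8.1) = 500 + 2800 / 8.1
SAT-scale = 500 + 345.679
SAT-scale = 845.679

845.679


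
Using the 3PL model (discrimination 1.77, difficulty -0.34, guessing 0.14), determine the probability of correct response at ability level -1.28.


logit = 1.77*(-1.28 - -0.34) = -1.6638
P* = 1/(1 + exp(--1.6638)) = 0.1593
P = 0.14 + (1 - 0.14) * 0.1593
P = 0.277

0.277


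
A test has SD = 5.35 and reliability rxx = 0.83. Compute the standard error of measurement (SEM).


SEM = SD * sqrt(1 - rxx)
SEM = 5.35 * sqrt(1 - 0.83)
SEM = 5.35 * sqrt(0.17) = 5.35 * 0.412311
SEM = 2.2059

2.2059


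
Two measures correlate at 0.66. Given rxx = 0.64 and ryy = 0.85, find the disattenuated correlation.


r_corrected = rxy / sqrt(rxx * ryy)
= 0.66 / sqrt(0.64 * 0.85)
= 0.66 / sqrt(0.544)
= 0.66 / 0.737564
r_corrected = 0.8948

0.8948


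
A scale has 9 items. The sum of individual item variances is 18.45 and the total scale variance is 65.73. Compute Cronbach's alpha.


alpha = (k/(k-1)) * (1 - sum(si^2)/s_total^2)
= (9/8) * (1 - 18.45/65.73)
alpha = 0.8092

0.8092


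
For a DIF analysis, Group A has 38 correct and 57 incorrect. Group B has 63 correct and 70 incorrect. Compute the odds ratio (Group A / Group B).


Odds_A = 38/57 = 0.6667
Odds_B = 63/70 = 0.9
OR = Odds_A / Odds_B = 0.6667 / 0.9
Exactly, OR = (38 * 70) / (57 * 63) = 2660 / 3591
OR = 0.7407

0.7407


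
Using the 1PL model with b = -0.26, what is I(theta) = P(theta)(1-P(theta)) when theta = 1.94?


P = 1/(1+exp(-(1.94--0.26))) = 0.9002
I = P*(1-P) = 0.9002 * 0.0998
I = 0.0898

0.0898


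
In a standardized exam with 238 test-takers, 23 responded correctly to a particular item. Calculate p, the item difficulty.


Item difficulty p = number correct / total examinees
p = 23 / 238
p = 0.0966

0.0966


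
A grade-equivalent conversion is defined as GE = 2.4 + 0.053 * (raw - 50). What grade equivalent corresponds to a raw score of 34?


raw - median = 34 - 50 = -16
slope * diff = 0.053 * -16 = -0.848
GE = 2.4 + -0.848
GE = 1.552

1.552


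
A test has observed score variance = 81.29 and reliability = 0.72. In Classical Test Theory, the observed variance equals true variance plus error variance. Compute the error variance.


var_true = rxx * var_obs = 0.72 * 81.29 = 58.5288
var_error = var_obs - var_true
var_error = 81.29 - 58.5288
var_error = 22.7612

22.7612


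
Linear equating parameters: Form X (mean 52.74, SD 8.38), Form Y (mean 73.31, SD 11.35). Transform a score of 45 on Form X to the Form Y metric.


slope = SD_Y / SD_X = 11.35 / 8.38 ~ 1.3544
intercept = mean_Y - slope * mean_X = 73.31 - (11.35 / 8.38) * 52.74 ~ 1.8781
Y = slope * X + intercept. To avoid rounding drift from the rounded slope/intercept, evaluate the equivalent form Y = mean_Y + SD_Y * (X - mean_X) / SD_X at full precision:
Y = 73.31 + 11.35 * (45 - 52.74) / 8.38
Y = 73.31 - 11.35 * 7.74 / 8.38
Y = 73.31 - 87.849 / 8.38
Y = 73.31 - 10.4832
Y = 62.8268

62.8268


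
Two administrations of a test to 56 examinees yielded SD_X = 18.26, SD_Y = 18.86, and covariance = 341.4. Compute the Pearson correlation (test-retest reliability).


r = cov(X,Y) / (SD_X * SD_Y)
r = 341.4 / (18.26 * 18.86)
r = 341.4 / 344.3836
r = 0.9913

0.9913


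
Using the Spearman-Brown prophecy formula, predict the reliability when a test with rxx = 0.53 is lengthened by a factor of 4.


r_new = (n * rxx) / (1 + (n-1) * rxx)
r_new = (4 * 0.53) / (1 + 3 * 0.53)
r_new = 2.12 / 2.59
r_new = 0.8185

0.8185


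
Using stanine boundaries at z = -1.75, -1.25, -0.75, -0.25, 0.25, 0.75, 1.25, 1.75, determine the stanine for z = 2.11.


Stanine boundaries: [-1.75, -1.25, -0.75, -0.25, 0.25, 0.75, 1.25, 1.75]
z = 2.11
Check each boundary:
  z >= -1.75 -> could be stanine 2
  z >= -1.25 -> could be stanine 3
  z >= -0.75 -> could be stanine 4
  z >= -0.25 -> could be stanine 5
  z >= 0.25 -> could be stanine 6
  z >= 0.75 -> could be stanine 7
  z >= 1.25 -> could be stanine 8
  z >= 1.75 -> could be stanine 9
Highest qualifying boundary gives stanine = 9

9


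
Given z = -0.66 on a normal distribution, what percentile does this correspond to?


CDF(z) = 0.5 * (1 + erf(z/sqrt(2)))
erf(-0.4667) = -0.4907
CDF = 0.2546
Percentile rank = 0.2546 * 100 = 25.46

25.46


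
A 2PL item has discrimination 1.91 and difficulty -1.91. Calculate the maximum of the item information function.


For 2PL, max info at theta = b = -1.91
I_max = a^2 / 4 = 1.91^2 / 4
= 3.6481 / 4
I_max = 0.912

0.912


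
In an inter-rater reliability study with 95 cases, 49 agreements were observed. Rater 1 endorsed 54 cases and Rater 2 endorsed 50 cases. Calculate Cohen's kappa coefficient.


P_o = 49/95 = 0.515789
P_e = (54*50 + 41*45) / 9025 = 0.503601
kappa = (P_o - P_e) / (1 - P_e)
kappa = (0.515789 - 0.503601) / (1 - 0.503601)
kappa = 0.0246

0.0246


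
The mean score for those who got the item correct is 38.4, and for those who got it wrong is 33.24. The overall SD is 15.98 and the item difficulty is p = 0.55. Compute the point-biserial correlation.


q = 1 - p = 0.45
rpb = ((M1 - M0) / SD) * sqrt(p * q)
rpb = ((38.4 - 33.24) / 15.98) * sqrt(0.55 * 0.45)
rpb = 0.1606

0.1606


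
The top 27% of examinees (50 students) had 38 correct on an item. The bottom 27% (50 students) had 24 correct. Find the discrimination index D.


p_upper = 38/50 = 0.76
p_lower = 24/50 = 0.48
D = 0.76 - 0.48 = 0.28

0.28


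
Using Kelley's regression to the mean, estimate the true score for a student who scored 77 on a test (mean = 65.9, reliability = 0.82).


T_est = rxx * X + (1 - rxx) * mean
T_est = 0.82 * 77 + 0.18 * 65.9
T_est = 63.14 + 11.862
T_est = 75.002

75.002


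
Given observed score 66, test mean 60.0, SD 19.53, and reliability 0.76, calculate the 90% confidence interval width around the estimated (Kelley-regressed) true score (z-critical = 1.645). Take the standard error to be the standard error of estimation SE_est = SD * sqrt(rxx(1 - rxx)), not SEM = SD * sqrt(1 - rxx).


True score estimate = 0.76*66 + 0.24*60.0 = 64.56
SE_est = SD * sqrt(rxx * (1 - rxx)) = 19.53 * sqrt(0.76 * 0.24) = 19.53 * sqrt(0.1824) = 8.340934
CI = T_est +/- z * SE_est, so width = 2 * z * SE_est = 2 * 1.645 * 8.340934
Width = 27.4417

27.4417


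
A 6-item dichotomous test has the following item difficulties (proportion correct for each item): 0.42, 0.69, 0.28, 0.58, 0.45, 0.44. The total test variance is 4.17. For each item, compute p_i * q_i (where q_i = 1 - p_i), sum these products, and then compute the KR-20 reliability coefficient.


For each item, compute p_i * q_i:
  Item 1: 0.42 * 0.58 = 0.2436
  Item 2: 0.69 * 0.31 = 0.2139
  Item 3: 0.28 * 0.72 = 0.2016
  Item 4: 0.58 * 0.42 = 0.2436
  Item 5: 0.45 * 0.55 = 0.2475
  Item 6: 0.44 * 0.56 = 0.2464
Sum(p_i * q_i) = 0.2436 + 0.2139 + 0.2016 + 0.2436 + 0.2475 + 0.2464 = 1.3966
KR-20 = (k/(k-1)) * (1 - Sum(p_i*q_i) / Var_total)
= (6/5) * (1 - 1.3966/4.17)
= 1.2 * 0.6651
KR-20 = 0.7981

0.7981


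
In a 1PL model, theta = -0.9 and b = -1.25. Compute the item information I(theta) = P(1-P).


P = 1/(1+exp(-(-0.9--1.25))) = 0.5866
I = P*(1-P) = 0.5866 * 0.4134
I = 0.2425

0.2425


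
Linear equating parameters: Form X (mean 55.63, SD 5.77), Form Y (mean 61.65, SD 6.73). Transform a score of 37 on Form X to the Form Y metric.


slope = SD_Y / SD_X = 6.73 / 5.77 ~ 1.1664
intercept = mean_Y - slope * mean_X = 61.65 - (6.73 / 5.77) * 55.63 ~ -3.2356
Y = slope * X + intercept. To avoid rounding drift from the rounded slope/intercept, evaluate the equivalent form Y = mean_Y + SD_Y * (X - mean_X) / SD_X at full precision:
Y = 61.65 + 6.73 * (37 - 55.63) / 5.77
Y = 61.65 - 6.73 * 18.63 / 5.77
Y = 61.65 - 125.3799 / 5.77
Y = 61.65 - 21.7296
Y = 39.9204

39.9204


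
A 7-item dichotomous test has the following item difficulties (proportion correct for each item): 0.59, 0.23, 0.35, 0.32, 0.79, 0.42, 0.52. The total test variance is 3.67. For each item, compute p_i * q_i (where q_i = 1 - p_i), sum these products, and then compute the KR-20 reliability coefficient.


For each item, compute p_i * q_i:
  Item 1: 0.59 * 0.41 = 0.2419
  Item 2: 0.23 * 0.77 = 0.1771
  Item 3: 0.35 * 0.65 = 0.2275
  Item 4: 0.32 * 0.68 = 0.2176
  Item 5: 0.79 * 0.21 = 0.1659
  Item 6: 0.42 * 0.58 = 0.2436
  Item 7: 0.52 * 0.48 = 0.2496
Sum(p_i * q_i) = 0.2419 + 0.1771 + 0.2275 + 0.2176 + 0.1659 + 0.2436 + 0.2496 = 1.5232
KR-20 = (k/(k-1)) * (1 - Sum(p_i*q_i) / Var_total)
= (7/6) * (1 - 1.5232/3.67)
= 1.1667 * 0.585
KR-20 = 0.6825

0.6825


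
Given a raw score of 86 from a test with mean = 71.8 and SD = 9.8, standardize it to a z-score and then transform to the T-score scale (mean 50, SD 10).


z = (X - mean) / SD = (86 - 71.8) / 9.8
z = 14.2 / 9.8
z = 1.449
T-score = T = 50 + 10z
Carry z at full precision (z = 14.2 / 9.8) into the conversion:
T-score = 50 + 10 * (14.2 / 9.8) = 50 + 142 / 9.8
T-score = 50 + 14.4898
T-score = 64.4898

64.4898


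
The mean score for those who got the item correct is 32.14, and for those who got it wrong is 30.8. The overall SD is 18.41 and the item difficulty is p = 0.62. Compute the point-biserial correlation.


q = 1 - p = 0.38
rpb = ((M1 - M0) / SD) * sqrt(p * q)
rpb = ((32.14 - 30.8) / 18.41) * sqrt(0.62 * 0.38)
rpb = 0.0353

0.0353


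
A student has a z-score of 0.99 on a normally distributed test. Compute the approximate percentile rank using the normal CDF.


CDF(z) = 0.5 * (1 + erf(z/sqrt(2)))
erf(0.7) = 0.6778
CDF = 0.8389
Percentile rank = 0.8389 * 100 = 83.89

83.89


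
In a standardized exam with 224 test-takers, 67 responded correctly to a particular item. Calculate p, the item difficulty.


Item difficulty p = number correct / total examinees
p = 67 / 224
p = 0.2991

0.2991


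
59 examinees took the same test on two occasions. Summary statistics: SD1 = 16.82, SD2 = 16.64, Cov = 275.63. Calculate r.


r = cov(X,Y) / (SD_X * SD_Y)
r = 275.63 / (16.82 * 16.64)
r = 275.63 / 279.8848
r = 0.9848

0.9848


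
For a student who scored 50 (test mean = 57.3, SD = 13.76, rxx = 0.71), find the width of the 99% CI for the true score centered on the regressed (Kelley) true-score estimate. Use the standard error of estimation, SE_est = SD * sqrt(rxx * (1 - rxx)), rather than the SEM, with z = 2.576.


True score estimate = 0.71*50 + 0.29*57.3 = 52.117
SE_est = SD * sqrt(rxx * (1 - rxx)) = 13.76 * sqrt(0.71 * 0.29) = 13.76 * sqrt(0.2059) = 6.243766
CI = T_est +/- z * SE_est, so width = 2 * z * SE_est = 2 * 2.576 * 6.243766
Width = 32.1679

32.1679


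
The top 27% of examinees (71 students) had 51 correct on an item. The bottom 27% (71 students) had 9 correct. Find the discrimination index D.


p_upper = 51/71 = 0.7183
p_lower = 9/71 = 0.1268
D = 0.7183 - 0.1268 = 0.5915

0.5915


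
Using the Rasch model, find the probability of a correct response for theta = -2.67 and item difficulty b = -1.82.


theta - b = -2.67 - -1.82 = -0.85
exp(-(theta - b)) = exp(0.85) = 2.3396
P = 1 / (1 + 2.3396)
P = 0.2994

0.2994


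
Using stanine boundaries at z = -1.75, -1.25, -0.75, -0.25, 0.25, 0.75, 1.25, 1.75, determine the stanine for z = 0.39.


Stanine boundaries: [-1.75, -1.25, -0.75, -0.25, 0.25, 0.75, 1.25, 1.75]
z = 0.39
Check each boundary:
  z >= -1.75 -> could be stanine 2
  z >= -1.25 -> could be stanine 3
  z >= -0.75 -> could be stanine 4
  z >= -0.25 -> could be stanine 5
  z >= 0.25 -> could be stanine 6
  z < 0.75
  z < 1.25
  z < 1.75
Highest qualifying boundary gives stanine = 6

6


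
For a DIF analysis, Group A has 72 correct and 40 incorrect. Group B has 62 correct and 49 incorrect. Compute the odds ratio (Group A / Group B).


Odds_A = 72/40 = 1.8
Odds_B = 62/49 = 1.2653
OR = Odds_A / Odds_B = 1.8 / 1.2653
Exactly, OR = (72 * 49) / (40 * 62) = 3528 / 2480
OR = 1.4226

1.4226


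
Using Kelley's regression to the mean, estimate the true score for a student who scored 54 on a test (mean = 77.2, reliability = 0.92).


T_est = rxx * X + (1 - rxx) * mean
T_est = 0.92 * 54 + 0.08 * 77.2
T_est = 49.68 + 6.176
T_est = 55.856

55.856


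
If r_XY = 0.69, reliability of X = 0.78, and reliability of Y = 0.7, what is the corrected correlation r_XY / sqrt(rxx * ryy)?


r_corrected = rxy / sqrt(rxx * ryy)
= 0.69 / sqrt(0.78 * 0.7)
= 0.69 / sqrt(0.546)
= 0.69 / 0.738918
r_corrected = 0.9338

0.9338


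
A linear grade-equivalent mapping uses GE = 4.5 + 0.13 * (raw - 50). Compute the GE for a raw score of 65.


raw - median = 65 - 50 = 15
slope * diff = 0.13 * 15 = 1.95
GE = 4.5 + 1.95
GE = 6.45

6.45


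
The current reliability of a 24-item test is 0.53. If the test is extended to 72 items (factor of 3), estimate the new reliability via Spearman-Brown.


r_new = (n * rxx) / (1 + (n-1) * rxx)
r_new = (3 * 0.53) / (1 + 2 * 0.53)
r_new = 1.59 / 2.06
r_new = 0.7718

0.7718


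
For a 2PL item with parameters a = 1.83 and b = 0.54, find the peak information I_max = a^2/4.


For 2PL, max info at theta = b = 0.54
I_max = a^2 / 4 = 1.83^2 / 4
= 3.3489 / 4
I_max = 0.8372

0.8372


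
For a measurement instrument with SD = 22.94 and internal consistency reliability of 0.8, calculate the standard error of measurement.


SEM = SD * sqrt(1 - rxx)
SEM = 22.94 * sqrt(1 - 0.8)
SEM = 22.94 * sqrt(0.2) = 22.94 * 0.447214
SEM = 10.2591

10.2591


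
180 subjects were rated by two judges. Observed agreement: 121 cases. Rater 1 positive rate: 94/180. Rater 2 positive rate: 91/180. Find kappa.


P_o = 121/180 = 0.672222
P_e = (94*91 + 86*89) / 32400 = 0.500247
kappa = (P_o - P_e) / (1 - P_e)
kappa = (0.672222 - 0.500247) / (1 - 0.500247)
kappa = 0.3441

0.3441


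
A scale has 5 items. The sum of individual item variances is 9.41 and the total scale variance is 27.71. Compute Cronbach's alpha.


alpha = (k/(k-1)) * (1 - sum(si^2)/s_total^2)
= (5/4) * (1 - 9.41/27.71)
alpha = 0.8255

0.8255


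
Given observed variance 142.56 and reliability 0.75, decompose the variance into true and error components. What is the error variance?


var_true = rxx * var_obs = 0.75 * 142.56 = 106.92
var_error = var_obs - var_true
var_error = 142.56 - 106.92
var_error = 35.64

35.64


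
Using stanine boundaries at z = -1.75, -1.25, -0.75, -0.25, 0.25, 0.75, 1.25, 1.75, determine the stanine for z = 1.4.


Stanine boundaries: [-1.75, -1.25, -0.75, -0.25, 0.25, 0.75, 1.25, 1.75]
z = 1.4
Check each boundary:
  z >= -1.75 -> could be stanine 2
  z >= -1.25 -> could be stanine 3
  z >= -0.75 -> could be stanine 4
  z >= -0.25 -> could be stanine 5
  z >= 0.25 -> could be stanine 6
  z >= 0.75 -> could be stanine 7
  z >= 1.25 -> could be stanine 8
  z < 1.75
Highest qualifying boundary gives stanine = 8

8


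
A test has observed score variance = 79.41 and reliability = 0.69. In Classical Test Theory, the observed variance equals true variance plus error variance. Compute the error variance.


var_true = rxx * var_obs = 0.69 * 79.41 = 54.7929
var_error = var_obs - var_true
var_error = 79.41 - 54.7929
var_error = 24.6171

24.6171


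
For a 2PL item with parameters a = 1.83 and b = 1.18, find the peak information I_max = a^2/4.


For 2PL, max info at theta = b = 1.18
I_max = a^2 / 4 = 1.83^2 / 4
= 3.3489 / 4
I_max = 0.8372

0.8372


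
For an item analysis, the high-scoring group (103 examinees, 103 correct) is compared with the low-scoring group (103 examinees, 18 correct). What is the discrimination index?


p_upper = 103/103 = 1.0
p_lower = 18/103 = 0.1748
D = 1.0 - 0.1748 = 0.8252

0.8252


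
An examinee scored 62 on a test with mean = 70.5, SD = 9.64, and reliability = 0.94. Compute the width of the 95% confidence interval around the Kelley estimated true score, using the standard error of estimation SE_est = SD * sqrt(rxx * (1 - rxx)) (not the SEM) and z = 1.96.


True score estimate = 0.94*62 + 0.06*70.5 = 62.51
SE_est = SD * sqrt(rxx * (1 - rxx)) = 9.64 * sqrt(0.94 * 0.06) = 9.64 * sqrt(0.0564) = 2.289373
CI = T_est +/- z * SE_est, so width = 2 * z * SE_est = 2 * 1.96 * 2.289373
Width = 8.9743

8.9743


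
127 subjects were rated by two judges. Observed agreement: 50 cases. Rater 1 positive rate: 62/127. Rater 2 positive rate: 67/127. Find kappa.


P_o = 50/127 = 0.393701
P_e = (62*67 + 65*60) / 16129 = 0.499349
kappa = (P_o - P_e) / (1 - P_e)
kappa = (0.393701 - 0.499349) / (1 - 0.499349)
kappa = -0.211

-0.211


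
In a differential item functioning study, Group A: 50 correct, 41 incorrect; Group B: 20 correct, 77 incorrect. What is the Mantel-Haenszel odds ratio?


Odds_A = 50/41 = 1.2195
Odds_B = 20/77 = 0.2597
OR = Odds_A / Odds_B = 1.2195 / 0.2597
Exactly, OR = (50 * 77) / (41 * 20) = 3850 / 820
OR = 4.6951

4.6951


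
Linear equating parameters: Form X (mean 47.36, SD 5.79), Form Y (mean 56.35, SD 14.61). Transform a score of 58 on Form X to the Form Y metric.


slope = SD_Y / SD_X = 14.61 / 5.79 ~ 2.5233
intercept = mean_Y - slope * mean_X = 56.35 - (14.61 / 5.79) * 47.36 ~ -63.1542
Y = slope * X + intercept. To avoid rounding drift from the rounded slope/intercept, evaluate the equivalent form Y = mean_Y + SD_Y * (X - mean_X) / SD_X at full precision:
Y = 56.35 + 14.61 * (58 - 47.36) / 5.79
Y = 56.35 + 14.61 * 10.64 / 5.79
Y = 56.35 + 155.4504 / 5.79
Y = 56.35 + 26.8481
Y = 83.1981

83.1981


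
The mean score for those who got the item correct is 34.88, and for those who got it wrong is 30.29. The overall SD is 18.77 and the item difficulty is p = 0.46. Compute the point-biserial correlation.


q = 1 - p = 0.54
rpb = ((M1 - M0) / SD) * sqrt(p * q)
rpb = ((34.88 - 30.29) / 18.77) * sqrt(0.46 * 0.54)
rpb = 0.1219

0.1219


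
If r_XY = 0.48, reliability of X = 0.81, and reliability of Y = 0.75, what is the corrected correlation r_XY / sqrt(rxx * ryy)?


r_corrected = rxy / sqrt(rxx * ryy)
= 0.48 / sqrt(0.81 * 0.75)
= 0.48 / sqrt(0.6075)
= 0.48 / 0.779423
r_corrected = 0.6158

0.6158


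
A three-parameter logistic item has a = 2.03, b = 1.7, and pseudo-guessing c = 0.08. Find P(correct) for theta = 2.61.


logit = 2.03*(2.61 - 1.7) = 1.8473
P* = 1/(1 + exp(-1.8473)) = 0.8638
P = 0.08 + (1 - 0.08) * 0.8638
P = 0.8747

0.8747


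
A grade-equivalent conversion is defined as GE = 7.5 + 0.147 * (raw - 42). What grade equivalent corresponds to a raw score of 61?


raw - median = 61 - 42 = 19
slope * diff = 0.147 * 19 = 2.793
GE = 7.5 + 2.793
GE = 10.293

10.293


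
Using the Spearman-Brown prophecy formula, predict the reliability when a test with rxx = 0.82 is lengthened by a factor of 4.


r_new = (n * rxx) / (1 + (n-1) * rxx)
r_new = (4 * 0.82) / (1 + 3 * 0.82)
r_new = 3.28 / 3.46
r_new = 0.948

0.948


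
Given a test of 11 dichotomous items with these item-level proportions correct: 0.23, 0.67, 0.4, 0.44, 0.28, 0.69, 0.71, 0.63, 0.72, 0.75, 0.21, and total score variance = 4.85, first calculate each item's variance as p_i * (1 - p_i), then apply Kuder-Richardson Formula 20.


For each item, compute p_i * q_i:
  Item 1: 0.23 * 0.77 = 0.1771
  Item 2: 0.67 * 0.33 = 0.2211
  Item 3: 0.4 * 0.6 = 0.24
  Item 4: 0.44 * 0.56 = 0.2464
  Item 5: 0.28 * 0.72 = 0.2016
  Item 6: 0.69 * 0.31 = 0.2139
  Item 7: 0.71 * 0.29 = 0.2059
  Item 8: 0.63 * 0.37 = 0.2331
  Item 9: 0.72 * 0.28 = 0.2016
  Item 10: 0.75 * 0.25 = 0.1875
  Item 11: 0.21 * 0.79 = 0.1659
Sum(p_i * q_i) = 0.1771 + 0.2211 + 0.24 + 0.2464 + 0.2016 + 0.2139 + 0.2059 + 0.2331 + 0.2016 + 0.1875 + 0.1659 = 2.2941
KR-20 = (k/(k-1)) * (1 - Sum(p_i*q_i) / Var_total)
= (11/10) * (1 - 2.2941/4.85)
= 1.1 * 0.527
KR-20 = 0.5797

0.5797


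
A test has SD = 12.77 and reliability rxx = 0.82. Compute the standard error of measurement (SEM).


SEM = SD * sqrt(1 - rxx)
SEM = 12.77 * sqrt(1 - 0.82)
SEM = 12.77 * sqrt(0.18) = 12.77 * 0.424264
SEM = 5.4179

5.4179


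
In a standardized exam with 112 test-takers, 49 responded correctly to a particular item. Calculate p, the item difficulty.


Item difficulty p = number correct / total examinees
p = 49 / 112
p = 0.4375

0.4375


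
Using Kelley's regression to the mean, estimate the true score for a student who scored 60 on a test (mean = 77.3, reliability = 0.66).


T_est = rxx * X + (1 - rxx) * mean
T_est = 0.66 * 60 + 0.34 * 77.3
T_est = 39.6 + 26.282
T_est = 65.882

65.882


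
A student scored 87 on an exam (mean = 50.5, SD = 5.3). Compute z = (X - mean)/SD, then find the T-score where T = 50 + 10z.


z = (X - mean) / SD = (87 - 50.5) / 5.3
z = 36.5 / 5.3
z = 6.8868
T-score = T = 50 + 10z
Carry z at full precision (z = 36.5 / 5.3) into the conversion:
T-score = 50 + 10 * (36.5 / 5.3) = 50 + 365 / 5.3
T-score = 50 + 68.8679
T-score = 118.8679

118.8679


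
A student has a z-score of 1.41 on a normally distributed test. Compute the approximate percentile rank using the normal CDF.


CDF(z) = 0.5 * (1 + erf(z/sqrt(2)))
erf(0.997) = 0.8415
CDF = 0.9207
Percentile rank = 0.9207 * 100 = 92.07

92.07


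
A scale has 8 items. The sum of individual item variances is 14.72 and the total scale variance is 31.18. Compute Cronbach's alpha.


alpha = (k/(k-1)) * (1 - sum(si^2)/s_total^2)
= (8/7) * (1 - 14.72/31.18)
alpha = 0.6033

0.6033


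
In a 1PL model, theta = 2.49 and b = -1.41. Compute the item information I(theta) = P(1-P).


P = 1/(1+exp(-(2.49--1.41))) = 0.9802
I = P*(1-P) = 0.9802 * 0.0198
I = 0.0194

0.0194


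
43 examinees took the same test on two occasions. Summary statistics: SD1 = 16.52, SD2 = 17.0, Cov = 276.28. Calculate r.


r = cov(X,Y) / (SD_X * SD_Y)
r = 276.28 / (16.52 * 17.0)
r = 276.28 / 280.84
r = 0.9838

0.9838


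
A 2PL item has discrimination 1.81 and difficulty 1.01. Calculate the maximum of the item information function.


For 2PL, max info at theta = b = 1.01
I_max = a^2 / 4 = 1.81^2 / 4
= 3.2761 / 4
I_max = 0.819

0.819


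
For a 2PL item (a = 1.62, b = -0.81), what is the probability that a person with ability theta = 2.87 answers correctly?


a*(theta - b) = 1.62 * (2.87 - -0.81) = 5.9616
exp(-5.9616) = 0.0026
P = 1 / (1 + 0.0026)
P = 0.9974

0.9974


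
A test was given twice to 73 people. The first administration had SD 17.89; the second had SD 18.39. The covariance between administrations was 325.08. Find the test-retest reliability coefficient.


r = cov(X,Y) / (SD_X * SD_Y)
r = 325.08 / (17.89 * 18.39)
r = 325.08 / 328.9971
r = 0.9881

0.9881


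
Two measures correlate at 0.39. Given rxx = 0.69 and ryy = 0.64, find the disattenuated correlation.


r_corrected = rxy / sqrt(rxx * ryy)
= 0.39 / sqrt(0.69 * 0.64)
= 0.39 / sqrt(0.4416)
= 0.39 / 0.66453
r_corrected = 0.5869

0.5869


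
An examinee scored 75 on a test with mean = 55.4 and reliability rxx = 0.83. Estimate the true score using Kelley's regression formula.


T_est = rxx * X + (1 - rxx) * mean
T_est = 0.83 * 75 + 0.17 * 55.4
T_est = 62.25 + 9.418
T_est = 71.668

71.668


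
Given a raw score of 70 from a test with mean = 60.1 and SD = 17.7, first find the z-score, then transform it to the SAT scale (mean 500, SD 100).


z = (X - mean) / SD = (70 - 60.1) / 17.7
z = 9.9 / 17.7
z = 0.5593
SAT-scale = SAT = 500 + 100z
Carry z at full precision (z = 9.9 / 17.7) into the conversion:
SAT-scale = 500 + 100 * (9.9 / 17.7) = 500 + 990 / 17.7
SAT-scale = 500 + 55.9322
SAT-scale = 555.9322

555.9322


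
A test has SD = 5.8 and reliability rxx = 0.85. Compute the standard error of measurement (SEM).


SEM = SD * sqrt(1 - rxx)
SEM = 5.8 * sqrt(1 - 0.85)
SEM = 5.8 * sqrt(0.15) = 5.8 * 0.387298
SEM = 2.2463

2.2463


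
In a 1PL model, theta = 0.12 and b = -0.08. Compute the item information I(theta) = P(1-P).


P = 1/(1+exp(-(0.12--0.08))) = 0.5498
I = P*(1-P) = 0.5498 * 0.4502
I = 0.2475

0.2475


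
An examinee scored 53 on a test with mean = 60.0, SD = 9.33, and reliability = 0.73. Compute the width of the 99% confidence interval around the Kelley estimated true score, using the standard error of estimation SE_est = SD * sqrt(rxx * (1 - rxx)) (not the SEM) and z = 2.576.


True score estimate = 0.73*53 + 0.27*60.0 = 54.89
SE_est = SD * sqrt(rxx * (1 - rxx)) = 9.33 * sqrt(0.73 * 0.27) = 9.33 * sqrt(0.1971) = 4.142142
CI = T_est +/- z * SE_est, so width = 2 * z * SE_est = 2 * 2.576 * 4.142142
Width = 21.3403

21.3403


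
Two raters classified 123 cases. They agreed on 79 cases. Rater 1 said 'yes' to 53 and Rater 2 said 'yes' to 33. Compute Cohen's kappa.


P_o = 79/123 = 0.642276
P_e = (53*33 + 70*90) / 15129 = 0.532025
kappa = (P_o - P_e) / (1 - P_e)
kappa = (0.642276 - 0.532025) / (1 - 0.532025)
kappa = 0.2356

0.2356


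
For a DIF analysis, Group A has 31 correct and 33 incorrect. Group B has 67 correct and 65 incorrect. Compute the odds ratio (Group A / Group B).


Odds_A = 31/33 = 0.9394
Odds_B = 67/65 = 1.0308
OR = Odds_A / Odds_B = 0.9394 / 1.0308
Exactly, OR = (31 * 65) / (33 * 67) = 2015 / 2211
OR = 0.9114

0.9114


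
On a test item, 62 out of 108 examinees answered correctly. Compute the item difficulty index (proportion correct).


Item difficulty p = number correct / total examinees
p = 62 / 108
p = 0.5741

0.5741


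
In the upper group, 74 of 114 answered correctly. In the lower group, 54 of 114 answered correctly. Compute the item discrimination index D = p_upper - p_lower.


p_upper = 74/114 = 0.6491
p_lower = 54/114 = 0.4737
D = 0.6491 - 0.4737 = 0.1754

0.1754


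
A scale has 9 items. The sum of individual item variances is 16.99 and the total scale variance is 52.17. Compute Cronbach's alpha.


alpha = (k/(k-1)) * (1 - sum(si^2)/s_total^2)
= (9/8) * (1 - 16.99/52.17)
alpha = 0.7586

0.7586


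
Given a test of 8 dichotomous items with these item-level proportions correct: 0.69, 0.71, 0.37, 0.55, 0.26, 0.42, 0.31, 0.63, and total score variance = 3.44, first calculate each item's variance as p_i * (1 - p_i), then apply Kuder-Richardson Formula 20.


For each item, compute p_i * q_i:
  Item 1: 0.69 * 0.31 = 0.2139
  Item 2: 0.71 * 0.29 = 0.2059
  Item 3: 0.37 * 0.63 = 0.2331
  Item 4: 0.55 * 0.45 = 0.2475
  Item 5: 0.26 * 0.74 = 0.1924
  Item 6: 0.42 * 0.58 = 0.2436
  Item 7: 0.31 * 0.69 = 0.2139
  Item 8: 0.63 * 0.37 = 0.2331
Sum(p_i * q_i) = 0.2139 + 0.2059 + 0.2331 + 0.2475 + 0.1924 + 0.2436 + 0.2139 + 0.2331 = 1.7834
KR-20 = (k/(k-1)) * (1 - Sum(p_i*q_i) / Var_total)
= (8/7) * (1 - 1.7834/3.44)
= 1.1429 * 0.4816
KR-20 = 0.5504

0.5504


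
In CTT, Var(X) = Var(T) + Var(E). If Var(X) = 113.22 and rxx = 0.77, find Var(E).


var_true = rxx * var_obs = 0.77 * 113.22 = 87.1794
var_error = var_obs - var_true
var_error = 113.22 - 87.1794
var_error = 26.0406

26.0406


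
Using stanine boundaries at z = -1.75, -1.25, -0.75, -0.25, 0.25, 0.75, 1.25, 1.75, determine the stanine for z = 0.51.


Stanine boundaries: [-1.75, -1.25, -0.75, -0.25, 0.25, 0.75, 1.25, 1.75]
z = 0.51
Check each boundary:
  z >= -1.75 -> could be stanine 2
  z >= -1.25 -> could be stanine 3
  z >= -0.75 -> could be stanine 4
  z >= -0.25 -> could be stanine 5
  z >= 0.25 -> could be stanine 6
  z < 0.75
  z < 1.25
  z < 1.75
Highest qualifying boundary gives stanine = 6

6


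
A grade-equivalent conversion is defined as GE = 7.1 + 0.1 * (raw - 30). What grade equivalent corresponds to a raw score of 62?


raw - median = 62 - 30 = 32
slope * diff = 0.1 * 32 = 3.2
GE = 7.1 + 3.2
GE = 10.3

10.3


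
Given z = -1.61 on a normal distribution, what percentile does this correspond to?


CDF(z) = 0.5 * (1 + erf(z/sqrt(2)))
erf(-1.1384) = -0.8926
CDF = 0.0537
Percentile rank = 0.0537 * 100 = 5.37

5.37


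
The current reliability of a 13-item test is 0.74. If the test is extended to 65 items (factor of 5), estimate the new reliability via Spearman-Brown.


r_new = (n * rxx) / (1 + (n-1) * rxx)
r_new = (5 * 0.74) / (1 + 4 * 0.74)
r_new = 3.7 / 3.96
r_new = 0.9343

0.9343


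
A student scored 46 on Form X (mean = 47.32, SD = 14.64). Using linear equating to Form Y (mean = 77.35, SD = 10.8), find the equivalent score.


slope = SD_Y / SD_X = 10.8 / 14.64 ~ 0.7377
intercept = mean_Y - slope * mean_X = 77.35 - (10.8 / 14.64) * 47.32 ~ 42.4418
Y = slope * X + intercept. To avoid rounding drift from the rounded slope/intercept, evaluate the equivalent form Y = mean_Y + SD_Y * (X - mean_X) / SD_X at full precision:
Y = 77.35 + 10.8 * (46 - 47.32) / 14.64
Y = 77.35 - 10.8 * 1.32 / 14.64
Y = 77.35 - 14.256 / 14.64
Y = 77.35 - 0.9738
Y = 76.3762

76.3762


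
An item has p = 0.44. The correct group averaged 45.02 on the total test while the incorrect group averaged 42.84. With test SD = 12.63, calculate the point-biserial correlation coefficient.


q = 1 - p = 0.56
rpb = ((M1 - M0) / SD) * sqrt(p * q)
rpb = ((45.02 - 42.84) / 12.63) * sqrt(0.44 * 0.56)
rpb = 0.0857

0.0857


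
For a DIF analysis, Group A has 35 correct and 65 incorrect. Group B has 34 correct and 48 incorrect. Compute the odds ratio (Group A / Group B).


Odds_A = 35/65 = 0.5385
Odds_B = 34/48 = 0.7083
OR = Odds_A / Odds_B = 0.5385 / 0.7083
Exactly, OR = (35 * 48) / (65 * 34) = 1680 / 2210
OR = 0.7602

0.7602


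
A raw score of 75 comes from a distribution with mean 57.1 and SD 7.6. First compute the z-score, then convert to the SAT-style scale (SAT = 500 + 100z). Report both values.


z = (X - mean) / SD = (75 - 57.1) / 7.6
z = 17.9 / 7.6
z = 2.3553
SAT-scale = SAT = 500 + 100z
Carry z at full precision (z = 17.9 / 7.6) into the conversion:
SAT-scale = 500 + 100 * (17.9 / 7.6) = 500 + 1790 / 7.6
SAT-scale = 500 + 235.5263
SAT-scale = 735.5263

735.5263


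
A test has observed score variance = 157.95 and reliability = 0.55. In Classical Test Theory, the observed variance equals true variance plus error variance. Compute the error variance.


var_true = rxx * var_obs = 0.55 * 157.95 = 86.8725
var_error = var_obs - var_true
var_error = 157.95 - 86.8725
var_error = 71.0775

71.0775


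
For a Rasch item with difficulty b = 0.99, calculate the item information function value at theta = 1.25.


P = 1/(1+exp(-(1.25-0.99))) = 0.5646
I = P*(1-P) = 0.5646 * 0.4354
I = 0.2458

0.2458


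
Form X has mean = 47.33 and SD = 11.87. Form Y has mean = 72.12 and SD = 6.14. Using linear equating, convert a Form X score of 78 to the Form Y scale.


slope = SD_Y / SD_X = 6.14 / 11.87 ~ 0.5173
intercept = mean_Y - slope * mean_X = 72.12 - (6.14 / 11.87) * 47.33 ~ 47.6376
Y = slope * X + intercept. To avoid rounding drift from the rounded slope/intercept, evaluate the equivalent form Y = mean_Y + SD_Y * (X - mean_X) / SD_X at full precision:
Y = 72.12 + 6.14 * (78 - 47.33) / 11.87
Y = 72.12 + 6.14 * 30.67 / 11.87
Y = 72.12 + 188.3138 / 11.87
Y = 72.12 + 15.8647
Y = 87.9847

87.9847


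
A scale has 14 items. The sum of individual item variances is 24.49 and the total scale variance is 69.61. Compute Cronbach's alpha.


alpha = (k/(k-1)) * (1 - sum(si^2)/s_total^2)
= (14/13) * (1 - 24.49/69.61)
alpha = 0.698

0.698


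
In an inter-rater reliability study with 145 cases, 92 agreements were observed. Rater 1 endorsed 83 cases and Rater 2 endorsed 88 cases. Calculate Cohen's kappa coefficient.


P_o = 92/145 = 0.634483
P_e = (83*88 + 62*57) / 21025 = 0.515482
kappa = (P_o - P_e) / (1 - P_e)
kappa = (0.634483 - 0.515482) / (1 - 0.515482)
kappa = 0.2456

0.2456


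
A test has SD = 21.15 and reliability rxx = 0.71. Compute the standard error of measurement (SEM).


SEM = SD * sqrt(1 - rxx)
SEM = 21.15 * sqrt(1 - 0.71)
SEM = 21.15 * sqrt(0.29) = 21.15 * 0.538516
SEM = 11.3896

11.3896


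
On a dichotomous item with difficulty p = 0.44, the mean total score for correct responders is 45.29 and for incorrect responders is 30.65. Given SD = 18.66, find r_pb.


q = 1 - p = 0.56
rpb = ((M1 - M0) / SD) * sqrt(p * q)
rpb = ((45.29 - 30.65) / 18.66) * sqrt(0.44 * 0.56)
rpb = 0.3894

0.3894


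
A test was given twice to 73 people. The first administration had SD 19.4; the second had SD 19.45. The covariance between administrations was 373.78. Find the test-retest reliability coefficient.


r = cov(X,Y) / (SD_X * SD_Y)
r = 373.78 / (19.4 * 19.45)
r = 373.78 / 377.33
r = 0.9906

0.9906


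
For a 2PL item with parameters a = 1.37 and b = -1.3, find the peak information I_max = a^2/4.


For 2PL, max info at theta = b = -1.3
I_max = a^2 / 4 = 1.37^2 / 4
= 1.8769 / 4
I_max = 0.4692

0.4692


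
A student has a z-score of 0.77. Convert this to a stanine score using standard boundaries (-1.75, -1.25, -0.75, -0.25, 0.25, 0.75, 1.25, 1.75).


Stanine boundaries: [-1.75, -1.25, -0.75, -0.25, 0.25, 0.75, 1.25, 1.75]
z = 0.77
Check each boundary:
  z >= -1.75 -> could be stanine 2
  z >= -1.25 -> could be stanine 3
  z >= -0.75 -> could be stanine 4
  z >= -0.25 -> could be stanine 5
  z >= 0.25 -> could be stanine 6
  z >= 0.75 -> could be stanine 7
  z < 1.25
  z < 1.75
Highest qualifying boundary gives stanine = 7

7


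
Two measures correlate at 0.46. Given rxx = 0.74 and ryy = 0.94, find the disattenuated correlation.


r_corrected = rxy / sqrt(rxx * ryy)
= 0.46 / sqrt(0.74 * 0.94)
= 0.46 / sqrt(0.6956)
= 0.46 / 0.834026
r_corrected = 0.5515

0.5515


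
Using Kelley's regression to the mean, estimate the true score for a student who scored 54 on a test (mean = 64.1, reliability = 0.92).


T_est = rxx * X + (1 - rxx) * mean
T_est = 0.92 * 54 + 0.08 * 64.1
T_est = 49.68 + 5.128
T_est = 54.808

54.808


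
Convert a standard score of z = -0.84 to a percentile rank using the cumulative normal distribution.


CDF(z) = 0.5 * (1 + erf(z/sqrt(2)))
erf(-0.594) = -0.5991
CDF = 0.2005
Percentile rank = 0.2005 * 100 = 20.05

20.05


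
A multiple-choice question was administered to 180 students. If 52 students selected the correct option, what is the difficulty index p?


Item difficulty p = number correct / total examinees
p = 52 / 180
p = 0.2889

0.2889


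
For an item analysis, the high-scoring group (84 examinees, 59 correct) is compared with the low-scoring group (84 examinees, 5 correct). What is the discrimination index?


p_upper = 59/84 = 0.7024
p_lower = 5/84 = 0.0595
D = 0.7024 - 0.0595 = 0.6429

0.6429


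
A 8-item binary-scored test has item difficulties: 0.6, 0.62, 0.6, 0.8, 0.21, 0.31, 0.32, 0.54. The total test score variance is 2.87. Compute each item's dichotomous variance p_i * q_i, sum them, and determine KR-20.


For each item, compute p_i * q_i:
  Item 1: 0.6 * 0.4 = 0.24
  Item 2: 0.62 * 0.38 = 0.2356
  Item 3: 0.6 * 0.4 = 0.24
  Item 4: 0.8 * 0.2 = 0.16
  Item 5: 0.21 * 0.79 = 0.1659
  Item 6: 0.31 * 0.69 = 0.2139
  Item 7: 0.32 * 0.68 = 0.2176
  Item 8: 0.54 * 0.46 = 0.2484
Sum(p_i * q_i) = 0.24 + 0.2356 + 0.24 + 0.16 + 0.1659 + 0.2139 + 0.2176 + 0.2484 = 1.7214
KR-20 = (k/(k-1)) * (1 - Sum(p_i*q_i) / Var_total)
= (8/7) * (1 - 1.7214/2.87)
= 1.1429 * 0.4002
KR-20 = 0.4574

0.4574


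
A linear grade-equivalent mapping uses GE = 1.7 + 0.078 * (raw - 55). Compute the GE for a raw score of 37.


raw - median = 37 - 55 = -18
slope * diff = 0.078 * -18 = -1.404
GE = 1.7 + -1.404
GE = 0.296

0.296


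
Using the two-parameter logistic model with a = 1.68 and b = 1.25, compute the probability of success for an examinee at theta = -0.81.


a*(theta - b) = 1.68 * (-0.81 - 1.25) = -3.4608
exp(--3.4608) = 31.8424
P = 1 / (1 + 31.8424)
P = 0.0304

0.0304


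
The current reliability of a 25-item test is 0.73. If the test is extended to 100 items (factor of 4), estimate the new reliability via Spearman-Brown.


r_new = (n * rxx) / (1 + (n-1) * rxx)
r_new = (4 * 0.73) / (1 + 3 * 0.73)
r_new = 2.92 / 3.19
r_new = 0.9154

0.9154
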